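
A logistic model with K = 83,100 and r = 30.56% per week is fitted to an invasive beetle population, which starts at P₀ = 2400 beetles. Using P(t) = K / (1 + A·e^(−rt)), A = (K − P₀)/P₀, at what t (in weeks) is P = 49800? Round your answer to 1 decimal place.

A = (83100 − 2400)/2400 = 33.625
49800 = 83100/(1 + 33.625·e^(−0.3056t)) → 1 + 33.625·e^(−0.3056t) = 1.66867
e^(−0.3056t) = 0.019886 → t = ln(50.28604)/0.3056 = 3.91773/0.3056

t ≈ 12.8 weeks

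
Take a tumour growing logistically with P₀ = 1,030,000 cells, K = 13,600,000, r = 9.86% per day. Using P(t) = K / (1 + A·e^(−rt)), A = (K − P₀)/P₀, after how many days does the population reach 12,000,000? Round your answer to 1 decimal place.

A = (13600000 − 1030000)/1030000 = 12.20388
12000000 = 13600000/(1 + 12.20388·e^(−0.0986t)) → 1 + 12.20388·e^(−0.0986t) = 1.13333
e^(−0.0986t) = 0.010925 → t = ln(91.52913)/0.0986 = 4.51666/0.0986

t ≈ 45.8 days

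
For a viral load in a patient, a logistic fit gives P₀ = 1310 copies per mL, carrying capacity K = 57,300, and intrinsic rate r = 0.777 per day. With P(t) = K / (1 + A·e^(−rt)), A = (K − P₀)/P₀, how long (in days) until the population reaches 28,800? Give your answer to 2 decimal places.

t ≈ 4.85 days

A = (57300 − 1310)/1310 = 42.74046
28800 = 57300/(1 + 42.74046·e^(−0.777t)) → 1 + 42.74046·e^(−0.777t) = 1.98958
e^(−0.777t) = 0.023153 → t = ln(43.19036)/0.777 = 3.76562/0.777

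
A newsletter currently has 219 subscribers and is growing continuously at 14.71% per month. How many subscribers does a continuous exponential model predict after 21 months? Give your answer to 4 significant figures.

P(21) = 219 · e^(0.1471·21) = 219 · e^(3.0891)
= 219 · 21.95731 ≈ 4808.65

≈ 4,809 subscribers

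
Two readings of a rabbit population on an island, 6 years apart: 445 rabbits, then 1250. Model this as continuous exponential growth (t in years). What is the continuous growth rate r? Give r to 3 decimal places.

r ≈ 0.172 per year

1250 = 445 · e^(r·6)
e^(6r) = 1250/445 = 2.80899
r = ln(2.80899) / 6 = 1.03282 / 6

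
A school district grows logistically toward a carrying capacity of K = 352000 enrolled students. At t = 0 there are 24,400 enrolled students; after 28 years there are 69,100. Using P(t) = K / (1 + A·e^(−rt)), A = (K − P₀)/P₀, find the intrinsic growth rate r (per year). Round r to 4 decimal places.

A = (352000 − 24400)/24400 = 13.42623
69100 = 352000/(1 + 13.42623·e^(−r·28)) → e^(−28r) = (5.09407 − 1)/13.42623 = 0.30493
r = −ln(0.30493)/28 = 1.18767/28

r ≈ 0.0424 per year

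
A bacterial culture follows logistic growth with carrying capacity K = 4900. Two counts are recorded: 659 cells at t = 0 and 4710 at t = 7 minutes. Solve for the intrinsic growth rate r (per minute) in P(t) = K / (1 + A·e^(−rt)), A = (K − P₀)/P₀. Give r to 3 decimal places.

A = (4900 − 659)/659 = 6.43551
4710 = 4900/(1 + 6.43551·e^(−r·7)) → e^(−7r) = (1.04034 − 1)/6.43551 = 0.006268
r = −ln(0.006268)/7 = 5.07225/7

r ≈ 0.725 per minute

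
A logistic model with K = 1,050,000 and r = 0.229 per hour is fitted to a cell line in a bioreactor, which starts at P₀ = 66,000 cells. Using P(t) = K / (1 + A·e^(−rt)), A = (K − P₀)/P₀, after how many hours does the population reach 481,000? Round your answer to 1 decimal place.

A = (1050000 − 66000)/66000 = 14.90909
481000 = 1050000/(1 + 14.90909·e^(−0.229t)) → 1 + 14.90909·e^(−0.229t) = 2.18295
e^(−0.229t) = 0.079344 → t = ln(12.60329)/0.229 = 2.53396/0.229

t ≈ 11.1 hours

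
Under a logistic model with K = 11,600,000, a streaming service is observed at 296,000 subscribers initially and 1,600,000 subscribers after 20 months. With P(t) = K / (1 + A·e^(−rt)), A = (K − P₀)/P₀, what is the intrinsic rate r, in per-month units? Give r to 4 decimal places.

r ≈ 0.0905 per month

A = (11600000 − 296000)/296000 = 38.18919
1600000 = 11600000/(1 + 38.18919·e^(−r·20)) → e^(−20r) = (7.25 − 1)/38.18919 = 0.163659
r = −ln(0.163659)/20 = 1.80997/20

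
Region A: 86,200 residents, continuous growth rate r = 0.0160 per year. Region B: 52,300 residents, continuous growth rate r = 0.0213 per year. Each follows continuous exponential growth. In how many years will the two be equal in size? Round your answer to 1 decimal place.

t ≈ 94.3 years

86200·e^(0.016t) = 52300·e^(0.0213t)
86200/52300 = e^((0.0213 − 0.016)t) → ln(1.64818) = 0.0053·t
t = 0.49967 / 0.0053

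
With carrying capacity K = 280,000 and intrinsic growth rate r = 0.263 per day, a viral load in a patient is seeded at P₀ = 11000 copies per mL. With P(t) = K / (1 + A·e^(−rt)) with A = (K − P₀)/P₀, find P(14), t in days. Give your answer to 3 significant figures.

A = (280000 − 11000)/11000 = 24.45455
P(14) = 280000 / (1 + 24.45455·e^(−0.263·14)) = 280000 / (1 + 24.45455·0.025173)
= 280000 / 1.61558 ≈ 173311.94

≈ 173,000 copies per mL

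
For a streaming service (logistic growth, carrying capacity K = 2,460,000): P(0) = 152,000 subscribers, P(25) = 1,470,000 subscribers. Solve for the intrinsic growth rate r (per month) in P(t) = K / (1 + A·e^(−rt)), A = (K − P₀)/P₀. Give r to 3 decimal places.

r ≈ 0.125 per month

A = (2460000 − 152000)/152000 = 15.18421
1470000 = 2460000/(1 + 15.18421·e^(−r·25)) → e^(−25r) = (1.67347 − 1)/15.18421 = 0.044353
r = −ln(0.044353)/25 = 3.11557/25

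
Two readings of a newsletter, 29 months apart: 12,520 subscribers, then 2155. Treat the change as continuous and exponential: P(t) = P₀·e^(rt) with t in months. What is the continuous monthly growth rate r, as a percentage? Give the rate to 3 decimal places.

2155 = 12520 · e^(r·29)
e^(29r) = 2155/12520 = 0.17212
r = ln(0.17212) / 29 = -1.75954 / 29

r ≈ -6.067% per month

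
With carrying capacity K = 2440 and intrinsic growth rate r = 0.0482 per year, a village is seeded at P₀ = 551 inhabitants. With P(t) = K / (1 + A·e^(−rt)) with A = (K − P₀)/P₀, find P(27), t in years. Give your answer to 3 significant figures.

≈ 1,260 inhabitants

A = (2440 − 551)/551 = 3.42831
P(27) = 2440 / (1 + 3.42831·e^(−0.0482·27)) = 2440 / (1 + 3.42831·0.272151)
= 2440 / 1.93302 ≈ 1262.28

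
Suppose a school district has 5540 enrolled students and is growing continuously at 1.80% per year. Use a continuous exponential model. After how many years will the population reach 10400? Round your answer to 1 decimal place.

t ≈ 35.0 years

10400 = 5540 · e^(0.018·t)
t = ln(10400/5540) / 0.018 = ln(1.87726) / 0.018 = 0.62981 / 0.018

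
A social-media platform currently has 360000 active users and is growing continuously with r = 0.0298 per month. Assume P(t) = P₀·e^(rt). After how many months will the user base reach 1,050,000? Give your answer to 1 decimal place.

1050000 = 360000 · e^(0.0298·t)
t = ln(1050000/360000) / 0.0298 = ln(2.91667) / 0.0298 = 1.07044 / 0.0298

t ≈ 35.9 months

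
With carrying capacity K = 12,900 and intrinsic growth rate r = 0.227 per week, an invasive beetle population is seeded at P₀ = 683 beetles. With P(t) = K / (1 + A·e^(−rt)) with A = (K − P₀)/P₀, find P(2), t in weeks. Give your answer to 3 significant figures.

A = (12900 − 683)/683 = 17.88726
P(2) = 12900 / (1 + 17.88726·e^(−0.227·2)) = 12900 / (1 + 17.88726·0.635083)
= 12900 / 12.35989 ≈ 1043.7

≈ 1,040 beetles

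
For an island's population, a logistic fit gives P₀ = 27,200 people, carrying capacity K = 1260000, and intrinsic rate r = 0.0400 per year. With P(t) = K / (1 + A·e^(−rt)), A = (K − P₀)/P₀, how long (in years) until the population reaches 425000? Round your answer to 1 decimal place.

t ≈ 78.5 years

A = (1260000 − 27200)/27200 = 45.32353
425000 = 1260000/(1 + 45.32353·e^(−0.04t)) → 1 + 45.32353·e^(−0.04t) = 2.96471
e^(−0.04t) = 0.043348 → t = ln(23.06886)/0.04 = 3.13848/0.04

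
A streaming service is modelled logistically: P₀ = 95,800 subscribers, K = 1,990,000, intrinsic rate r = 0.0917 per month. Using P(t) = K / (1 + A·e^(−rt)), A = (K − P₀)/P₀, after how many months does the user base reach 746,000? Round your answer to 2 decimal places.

A = (1990000 − 95800)/95800 = 19.77244
746000 = 1990000/(1 + 19.77244·e^(−0.0917t)) → 1 + 19.77244·e^(−0.0917t) = 2.66756
e^(−0.0917t) = 0.084338 → t = ln(11.85711)/0.0917 = 2.47293/0.0917

t ≈ 26.97 months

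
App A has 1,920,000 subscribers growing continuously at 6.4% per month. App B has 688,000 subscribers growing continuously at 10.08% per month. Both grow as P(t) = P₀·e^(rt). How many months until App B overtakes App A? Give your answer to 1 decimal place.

t ≈ 27.9 months

1920000·e^(0.064t) = 688000·e^(0.1008t)
1920000/688000 = e^((0.1008 − 0.064)t) → ln(2.7907) = 0.0368·t
t = 1.02629 / 0.0368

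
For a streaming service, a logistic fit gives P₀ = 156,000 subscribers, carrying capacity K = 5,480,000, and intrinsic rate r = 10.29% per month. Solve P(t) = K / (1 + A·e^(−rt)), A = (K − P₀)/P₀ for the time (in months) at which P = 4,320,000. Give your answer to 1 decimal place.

A = (5480000 − 156000)/156000 = 34.12821
4320000 = 5480000/(1 + 34.12821·e^(−0.1029t)) → 1 + 34.12821·e^(−0.1029t) = 1.26852
e^(−0.1029t) = 0.007868 → t = ln(127.09814)/0.1029 = 4.84496/0.1029

t ≈ 47.1 months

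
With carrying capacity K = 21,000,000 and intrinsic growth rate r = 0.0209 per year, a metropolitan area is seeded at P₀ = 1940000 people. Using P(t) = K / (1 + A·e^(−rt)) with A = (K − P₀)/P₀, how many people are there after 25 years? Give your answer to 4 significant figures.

A = (21000000 − 1940000)/1940000 = 9.82474
P(25) = 21000000 / (1 + 9.82474·e^(−0.0209·25)) = 21000000 / (1 + 9.82474·0.593036)
= 21000000 / 6.82643 ≈ 3076279.94

≈ 3,076,000 people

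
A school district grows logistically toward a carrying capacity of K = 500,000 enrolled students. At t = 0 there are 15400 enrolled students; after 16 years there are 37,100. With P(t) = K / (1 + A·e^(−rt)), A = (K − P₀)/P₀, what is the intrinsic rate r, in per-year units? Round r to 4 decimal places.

r ≈ 0.0578 per year

A = (500000 − 15400)/15400 = 31.46753
37100 = 500000/(1 + 31.46753·e^(−r·16)) → e^(−16r) = (13.47709 − 1)/31.46753 = 0.396507
r = −ln(0.396507)/16 = 0.92506/16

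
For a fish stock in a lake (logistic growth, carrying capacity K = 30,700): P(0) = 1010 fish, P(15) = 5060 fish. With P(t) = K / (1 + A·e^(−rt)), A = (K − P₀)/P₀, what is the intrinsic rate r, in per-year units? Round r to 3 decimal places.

r ≈ 0.117 per year

A = (30700 − 1010)/1010 = 29.39604
5060 = 30700/(1 + 29.39604·e^(−r·15)) → e^(−15r) = (6.06719 − 1)/29.39604 = 0.172377
r = −ln(0.172377)/15 = 1.75807/15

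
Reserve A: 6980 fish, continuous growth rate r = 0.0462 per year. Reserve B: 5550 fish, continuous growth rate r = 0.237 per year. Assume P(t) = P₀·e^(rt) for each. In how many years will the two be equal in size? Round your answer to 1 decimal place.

6980·e^(0.0462t) = 5550·e^(0.237t)
6980/5550 = e^((0.237 − 0.0462)t) → ln(1.25766) = 0.1908·t
t = 0.22925 / 0.1908

t ≈ 1.2 years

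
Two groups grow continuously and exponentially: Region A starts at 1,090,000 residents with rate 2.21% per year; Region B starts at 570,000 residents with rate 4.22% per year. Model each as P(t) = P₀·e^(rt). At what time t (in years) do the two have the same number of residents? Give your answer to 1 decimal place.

1090000·e^(0.0221t) = 570000·e^(0.0422t)
1090000/570000 = e^((0.0422 − 0.0221)t) → ln(1.91228) = 0.0201·t
t = 0.6483 / 0.0201

t ≈ 32.3 years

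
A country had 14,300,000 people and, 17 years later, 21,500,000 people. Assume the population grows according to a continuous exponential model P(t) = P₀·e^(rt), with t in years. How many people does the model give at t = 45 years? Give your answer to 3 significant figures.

≈ 42,100,000 people

r = ln(21500000/14300000) / 17 ≈ 0.023988 per year
P(45) = 14300000 · e^(0.023988·45) = 14300000 · 2.94307 ≈ 42085895.01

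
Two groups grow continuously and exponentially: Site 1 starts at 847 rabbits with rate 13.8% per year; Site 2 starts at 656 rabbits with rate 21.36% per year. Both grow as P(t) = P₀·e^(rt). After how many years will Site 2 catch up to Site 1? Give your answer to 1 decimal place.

847·e^(0.138t) = 656·e^(0.2136t)
847/656 = e^((0.2136 − 0.138)t) → ln(1.29116) = 0.0756·t
t = 0.25554 / 0.0756

t ≈ 3.4 years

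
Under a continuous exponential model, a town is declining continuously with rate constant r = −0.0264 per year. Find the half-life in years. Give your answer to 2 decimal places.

half-life ≈ 26.26 years

half-life = ln(2) / |r| = 0.69315 / 0.0264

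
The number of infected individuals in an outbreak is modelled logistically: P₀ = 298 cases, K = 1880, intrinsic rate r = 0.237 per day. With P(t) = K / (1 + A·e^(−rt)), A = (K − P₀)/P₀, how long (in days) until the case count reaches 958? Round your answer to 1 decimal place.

A = (1880 − 298)/298 = 5.30872
958 = 1880/(1 + 5.30872·e^(−0.237t)) → 1 + 5.30872·e^(−0.237t) = 1.96242
e^(−0.237t) = 0.181291 → t = ln(5.51601)/0.237 = 1.70765/0.237

t ≈ 7.2 days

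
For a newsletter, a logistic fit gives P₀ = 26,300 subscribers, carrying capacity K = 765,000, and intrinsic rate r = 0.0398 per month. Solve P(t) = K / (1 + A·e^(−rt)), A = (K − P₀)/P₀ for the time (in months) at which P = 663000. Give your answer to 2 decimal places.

A = (765000 − 26300)/26300 = 28.08745
663000 = 765000/(1 + 28.08745·e^(−0.0398t)) → 1 + 28.08745·e^(−0.0398t) = 1.15385
e^(−0.0398t) = 0.005477 → t = ln(182.56844)/0.0398 = 5.20713/0.0398

t ≈ 130.83 months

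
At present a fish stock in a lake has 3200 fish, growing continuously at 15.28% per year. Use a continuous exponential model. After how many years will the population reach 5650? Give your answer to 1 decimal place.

t ≈ 3.7 years

5650 = 3200 · e^(0.1528·t)
t = ln(5650/3200) / 0.1528 = ln(1.76562) / 0.1528 = 0.5685 / 0.1528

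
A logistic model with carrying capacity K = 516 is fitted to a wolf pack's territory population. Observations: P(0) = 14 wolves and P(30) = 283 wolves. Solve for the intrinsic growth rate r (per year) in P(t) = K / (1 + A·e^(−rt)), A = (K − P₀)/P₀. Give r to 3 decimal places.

A = (516 − 14)/14 = 35.85714
283 = 516/(1 + 35.85714·e^(−r·30)) → e^(−30r) = (1.82332 − 1)/35.85714 = 0.022961
r = −ln(0.022961)/30 = 3.77395/30

r ≈ 0.126 per year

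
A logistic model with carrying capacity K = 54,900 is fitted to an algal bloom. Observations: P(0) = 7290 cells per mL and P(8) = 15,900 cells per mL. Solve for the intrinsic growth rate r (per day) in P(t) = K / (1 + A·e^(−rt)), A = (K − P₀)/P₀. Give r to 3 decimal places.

r ≈ 0.122 per day

A = (54900 − 7290)/7290 = 6.53086
15900 = 54900/(1 + 6.53086·e^(−r·8)) → e^(−8r) = (3.45283 − 1)/6.53086 = 0.375575
r = −ln(0.375575)/8 = 0.9793/8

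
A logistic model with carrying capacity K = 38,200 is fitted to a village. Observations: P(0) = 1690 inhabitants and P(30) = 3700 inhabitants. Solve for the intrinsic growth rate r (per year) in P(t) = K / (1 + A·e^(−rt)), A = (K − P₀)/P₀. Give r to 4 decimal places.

A = (38200 − 1690)/1690 = 21.60355
3700 = 38200/(1 + 21.60355·e^(−r·30)) → e^(−30r) = (10.32432 − 1)/21.60355 = 0.431611
r = −ln(0.431611)/30 = 0.84023/30

r ≈ 0.0280 per year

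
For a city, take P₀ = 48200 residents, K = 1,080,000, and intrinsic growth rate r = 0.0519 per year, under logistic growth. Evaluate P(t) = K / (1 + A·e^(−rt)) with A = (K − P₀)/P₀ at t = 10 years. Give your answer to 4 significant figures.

A = (1080000 − 48200)/48200 = 21.40664
P(10) = 1080000 / (1 + 21.40664·e^(−0.0519·10)) = 1080000 / (1 + 21.40664·0.595115)
= 1080000 / 13.73942 ≈ 78605.94

≈ 78,610 residents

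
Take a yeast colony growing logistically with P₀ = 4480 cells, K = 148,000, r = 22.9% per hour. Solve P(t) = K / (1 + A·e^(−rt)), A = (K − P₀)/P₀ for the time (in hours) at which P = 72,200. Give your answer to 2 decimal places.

A = (148000 − 4480)/4480 = 32.03571
72200 = 148000/(1 + 32.03571·e^(−0.229t)) → 1 + 32.03571·e^(−0.229t) = 2.04986
e^(−0.229t) = 0.032772 → t = ln(30.51423)/0.229 = 3.41819/0.229

t ≈ 14.93 hours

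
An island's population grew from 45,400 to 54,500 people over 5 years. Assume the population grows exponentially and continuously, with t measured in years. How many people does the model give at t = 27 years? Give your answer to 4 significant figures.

≈ 121,800 people

r = ln(54500/45400) / 5 ≈ 0.036538 per year
P(27) = 45400 · e^(0.036538·27) = 45400 · 2.68188 ≈ 121757.4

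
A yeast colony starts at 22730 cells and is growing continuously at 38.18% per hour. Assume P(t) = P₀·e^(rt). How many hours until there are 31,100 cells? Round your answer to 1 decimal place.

t ≈ 0.8 hours

31100 = 22730 · e^(0.3818·t)
t = ln(31100/22730) / 0.3818 = ln(1.36824) / 0.3818 = 0.31352 / 0.3818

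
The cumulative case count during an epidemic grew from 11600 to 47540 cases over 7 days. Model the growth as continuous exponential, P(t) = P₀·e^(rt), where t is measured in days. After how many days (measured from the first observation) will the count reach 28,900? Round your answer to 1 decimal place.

t ≈ 4.5 days

r = ln(47540/11600) / 7 ≈ 0.201509 per day
t = ln(28900/11600) / r = 0.91284 / 0.201509 ≈ 4.53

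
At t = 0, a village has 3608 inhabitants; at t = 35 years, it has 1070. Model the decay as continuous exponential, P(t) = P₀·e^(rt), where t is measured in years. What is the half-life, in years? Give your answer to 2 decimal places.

half-life ≈ 19.96 years

r = ln(1070/3608) / 35 = ln(0.29656) / 35 ≈ -0.034728 per year
half-life = ln 2 / |r| = 0.69315 / 0.034728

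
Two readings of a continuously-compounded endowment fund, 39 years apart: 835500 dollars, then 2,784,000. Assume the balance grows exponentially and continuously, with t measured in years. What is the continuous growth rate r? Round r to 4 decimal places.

2784000 = 835500 · e^(r·39)
e^(39r) = 2784000/835500 = 3.33214
r = ln(3.33214) / 39 = 1.20361 / 39

r ≈ 0.0309 per year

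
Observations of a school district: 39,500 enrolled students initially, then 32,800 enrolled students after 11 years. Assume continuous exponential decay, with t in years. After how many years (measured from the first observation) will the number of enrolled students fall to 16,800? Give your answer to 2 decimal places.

r = ln(32800/39500) / 11 ≈ -0.016897 per year
t = ln(16800/39500) / r = -0.85492 / -0.016897 ≈ 50.595

t ≈ 50.59 years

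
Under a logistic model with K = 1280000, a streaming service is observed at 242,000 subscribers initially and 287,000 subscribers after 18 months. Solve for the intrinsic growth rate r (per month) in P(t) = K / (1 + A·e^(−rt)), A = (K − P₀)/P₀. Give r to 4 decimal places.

r ≈ 0.0119 per month

A = (1280000 − 242000)/242000 = 4.28926
287000 = 1280000/(1 + 4.28926·e^(−r·18)) → e^(−18r) = (4.45993 − 1)/4.28926 = 0.80665
r = −ln(0.80665)/18 = 0.21486/18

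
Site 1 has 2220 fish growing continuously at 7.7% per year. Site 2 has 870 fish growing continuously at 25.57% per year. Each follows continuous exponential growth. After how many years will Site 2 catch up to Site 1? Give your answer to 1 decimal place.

2220·e^(0.077t) = 870·e^(0.2557t)
2220/870 = e^((0.2557 − 0.077)t) → ln(2.55172) = 0.1787·t
t = 0.93677 / 0.1787

t ≈ 5.2 years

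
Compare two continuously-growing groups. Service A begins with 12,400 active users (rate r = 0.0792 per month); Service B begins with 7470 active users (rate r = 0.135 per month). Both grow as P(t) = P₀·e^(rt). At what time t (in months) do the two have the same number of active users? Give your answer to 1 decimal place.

t ≈ 9.1 months

12400·e^(0.0792t) = 7470·e^(0.135t)
12400/7470 = e^((0.135 − 0.0792)t) → ln(1.65997) = 0.0558·t
t = 0.5068 / 0.0558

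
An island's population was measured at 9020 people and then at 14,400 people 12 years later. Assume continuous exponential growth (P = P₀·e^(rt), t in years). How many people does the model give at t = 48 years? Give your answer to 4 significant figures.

≈ 58,590 people

r = ln(14400/9020) / 12 ≈ 0.038982 per year
P(48) = 9020 · e^(0.038982·48) = 9020 · 6.49567 ≈ 58590.93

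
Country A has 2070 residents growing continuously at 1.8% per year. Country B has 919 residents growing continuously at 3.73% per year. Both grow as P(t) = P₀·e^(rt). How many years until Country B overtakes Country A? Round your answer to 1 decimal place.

t ≈ 42.1 years

2070·e^(0.018t) = 919·e^(0.0373t)
2070/919 = e^((0.0373 − 0.018)t) → ln(2.25245) = 0.0193·t
t = 0.81202 / 0.0193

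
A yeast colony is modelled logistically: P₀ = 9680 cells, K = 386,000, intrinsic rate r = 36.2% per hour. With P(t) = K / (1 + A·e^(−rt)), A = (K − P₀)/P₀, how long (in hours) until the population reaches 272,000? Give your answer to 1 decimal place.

t ≈ 12.5 hours

A = (386000 − 9680)/9680 = 38.87603
272000 = 386000/(1 + 38.87603·e^(−0.362t)) → 1 + 38.87603·e^(−0.362t) = 1.41912
e^(−0.362t) = 0.010781 → t = ln(92.75685)/0.362 = 4.52998/0.362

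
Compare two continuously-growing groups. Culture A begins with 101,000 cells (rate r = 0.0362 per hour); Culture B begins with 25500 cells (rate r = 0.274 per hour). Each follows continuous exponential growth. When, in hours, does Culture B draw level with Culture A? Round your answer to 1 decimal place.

t ≈ 5.8 hours

101000·e^(0.0362t) = 25500·e^(0.274t)
101000/25500 = e^((0.274 − 0.0362)t) → ln(3.96078) = 0.2378·t
t = 1.37644 / 0.2378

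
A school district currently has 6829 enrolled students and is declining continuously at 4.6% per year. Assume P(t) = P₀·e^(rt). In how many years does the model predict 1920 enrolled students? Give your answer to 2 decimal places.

1920 = 6829 · e^(-0.046·t)
t = ln(1920/6829) / -0.046 = ln(0.28115) / -0.046 = -1.26885 / -0.046

t ≈ 27.58 years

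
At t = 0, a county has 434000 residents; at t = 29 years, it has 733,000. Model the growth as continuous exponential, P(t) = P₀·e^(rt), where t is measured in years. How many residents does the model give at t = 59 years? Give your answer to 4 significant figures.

≈ 1,261,000 residents

r = ln(733000/434000) / 29 ≈ 0.018072 per year
P(59) = 434000 · e^(0.018072·59) = 434000 · 2.90454 ≈ 1260570.06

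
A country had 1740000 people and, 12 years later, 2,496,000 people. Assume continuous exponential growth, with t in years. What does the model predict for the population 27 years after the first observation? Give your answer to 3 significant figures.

r = ln(2496000/1740000) / 12 ≈ 0.030067 per year
P(27) = 1740000 · e^(0.030067·27) = 1740000 · 2.25198 ≈ 3918444.92

≈ 3,920,000 people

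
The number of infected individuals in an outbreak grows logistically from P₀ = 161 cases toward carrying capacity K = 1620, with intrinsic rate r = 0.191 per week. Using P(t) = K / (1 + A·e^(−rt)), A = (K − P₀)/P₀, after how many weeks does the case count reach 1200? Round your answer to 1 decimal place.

t ≈ 17.0 weeks

A = (1620 − 161)/161 = 9.06211
1200 = 1620/(1 + 9.06211·e^(−0.191t)) → 1 + 9.06211·e^(−0.191t) = 1.35
e^(−0.191t) = 0.038622 → t = ln(25.89175)/0.191 = 3.25392/0.191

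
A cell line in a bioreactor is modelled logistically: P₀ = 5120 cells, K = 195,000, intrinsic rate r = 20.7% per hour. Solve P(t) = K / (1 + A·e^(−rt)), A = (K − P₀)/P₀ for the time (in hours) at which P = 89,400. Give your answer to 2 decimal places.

t ≈ 16.65 hours

A = (195000 − 5120)/5120 = 37.08594
89400 = 195000/(1 + 37.08594·e^(−0.207t)) → 1 + 37.08594·e^(−0.207t) = 2.18121
e^(−0.207t) = 0.031851 → t = ln(31.39662)/0.207 = 3.4467/0.207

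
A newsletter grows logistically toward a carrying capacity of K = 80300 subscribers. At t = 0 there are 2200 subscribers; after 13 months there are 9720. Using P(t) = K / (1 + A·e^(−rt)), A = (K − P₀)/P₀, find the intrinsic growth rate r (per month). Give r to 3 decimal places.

A = (80300 − 2200)/2200 = 35.5
9720 = 80300/(1 + 35.5·e^(−r·13)) → e^(−13r) = (8.26132 − 1)/35.5 = 0.204544
r = −ln(0.204544)/13 = 1.58697/13

r ≈ 0.122 per month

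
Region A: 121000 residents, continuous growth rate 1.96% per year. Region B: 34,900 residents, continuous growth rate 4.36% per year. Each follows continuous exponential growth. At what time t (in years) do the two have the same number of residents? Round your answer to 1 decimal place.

t ≈ 51.8 years

121000·e^(0.0196t) = 34900·e^(0.0436t)
121000/34900 = e^((0.0436 − 0.0196)t) → ln(3.46705) = 0.024·t
t = 1.2433 / 0.024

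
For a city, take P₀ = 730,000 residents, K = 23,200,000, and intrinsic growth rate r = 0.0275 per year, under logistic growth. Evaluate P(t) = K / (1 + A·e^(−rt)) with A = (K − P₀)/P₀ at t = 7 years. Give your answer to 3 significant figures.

A = (23200000 − 730000)/730000 = 30.78082
P(7) = 23200000 / (1 + 30.78082·e^(−0.0275·7)) = 23200000 / (1 + 30.78082·0.824894)
= 23200000 / 26.39093 ≈ 879090.06

≈ 879,000 residents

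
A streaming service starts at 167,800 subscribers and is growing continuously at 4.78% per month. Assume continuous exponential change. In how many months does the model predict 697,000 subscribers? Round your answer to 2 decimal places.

t ≈ 29.79 months

697000 = 167800 · e^(0.0478·t)
t = ln(697000/167800) / 0.0478 = ln(4.15375) / 0.0478 = 1.42401 / 0.0478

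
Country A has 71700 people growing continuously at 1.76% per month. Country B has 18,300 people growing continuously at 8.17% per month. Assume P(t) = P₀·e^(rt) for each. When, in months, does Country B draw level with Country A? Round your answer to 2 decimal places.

t ≈ 21.30 months

71700·e^(0.0176t) = 18300·e^(0.0817t)
71700/18300 = e^((0.0817 − 0.0176)t) → ln(3.91803) = 0.0641·t
t = 1.36559 / 0.0641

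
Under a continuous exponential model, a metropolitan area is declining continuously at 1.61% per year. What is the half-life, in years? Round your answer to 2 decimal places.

half-life = ln(2) / |r| = 0.69315 / 0.0161

half-life ≈ 43.05 years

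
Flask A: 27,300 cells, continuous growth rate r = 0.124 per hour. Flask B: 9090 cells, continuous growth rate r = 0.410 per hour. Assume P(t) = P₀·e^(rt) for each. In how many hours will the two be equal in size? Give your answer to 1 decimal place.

27300·e^(0.124t) = 9090·e^(0.41t)
27300/9090 = e^((0.41 − 0.124)t) → ln(3.0033) = 0.286·t
t = 1.09971 / 0.286

t ≈ 3.8 hours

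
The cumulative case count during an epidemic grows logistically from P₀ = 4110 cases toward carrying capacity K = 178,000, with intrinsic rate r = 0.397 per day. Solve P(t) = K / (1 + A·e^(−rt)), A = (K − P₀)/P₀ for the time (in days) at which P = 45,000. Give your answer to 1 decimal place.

A = (178000 − 4110)/4110 = 42.309
45000 = 178000/(1 + 42.309·e^(−0.397t)) → 1 + 42.309·e^(−0.397t) = 3.95556
e^(−0.397t) = 0.069856 → t = ln(14.31508)/0.397 = 2.66131/0.397

t ≈ 6.7 days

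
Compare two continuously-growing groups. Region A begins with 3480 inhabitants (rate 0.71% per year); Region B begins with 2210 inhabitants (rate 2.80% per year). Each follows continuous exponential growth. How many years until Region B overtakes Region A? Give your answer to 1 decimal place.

t ≈ 21.7 years

3480·e^(0.0071t) = 2210·e^(0.028t)
3480/2210 = e^((0.028 − 0.0071)t) → ln(1.57466) = 0.0209·t
t = 0.45404 / 0.0209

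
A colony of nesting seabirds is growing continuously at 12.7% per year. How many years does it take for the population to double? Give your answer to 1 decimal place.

doubling time ≈ 5.5 years

doubling time = ln(2) / |r| = 0.69315 / 0.127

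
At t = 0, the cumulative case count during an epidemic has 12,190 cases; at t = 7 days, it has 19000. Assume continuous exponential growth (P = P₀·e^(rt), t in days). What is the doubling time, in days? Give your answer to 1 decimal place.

r = ln(19000/12190) / 7 = ln(1.55865) / 7 ≈ 0.063403 per day
doubling time = ln 2 / |r| = 0.69315 / 0.063403

doubling time ≈ 10.9 days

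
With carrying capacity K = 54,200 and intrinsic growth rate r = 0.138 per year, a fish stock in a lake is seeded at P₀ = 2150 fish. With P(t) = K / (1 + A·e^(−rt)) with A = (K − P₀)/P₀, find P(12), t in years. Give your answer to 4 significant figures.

≈ 9,641 fish

A = (54200 − 2150)/2150 = 24.2093
P(12) = 54200 / (1 + 24.2093·e^(−0.138·12)) = 54200 / (1 + 24.2093·0.190901)
= 54200 / 5.62158 ≈ 9641.42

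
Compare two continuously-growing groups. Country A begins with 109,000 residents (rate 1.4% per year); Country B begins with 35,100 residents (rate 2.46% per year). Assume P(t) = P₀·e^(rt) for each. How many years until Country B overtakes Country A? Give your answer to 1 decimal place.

t ≈ 106.9 years

109000·e^(0.014t) = 35100·e^(0.0246t)
109000/35100 = e^((0.0246 − 0.014)t) → ln(3.10541) = 0.0106·t
t = 1.13315 / 0.0106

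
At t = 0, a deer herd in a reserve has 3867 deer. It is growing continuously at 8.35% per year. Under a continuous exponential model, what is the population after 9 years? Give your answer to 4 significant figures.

P(9) = 3867 · e^(0.0835·9) = 3867 · e^(0.7515)
= 3867 · 2.12018 ≈ 8198.73

≈ 8,199 deer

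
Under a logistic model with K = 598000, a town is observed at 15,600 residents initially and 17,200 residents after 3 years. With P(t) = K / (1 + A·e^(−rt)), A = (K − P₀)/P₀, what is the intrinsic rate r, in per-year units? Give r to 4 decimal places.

r ≈ 0.0335 per year

A = (598000 − 15600)/15600 = 37.33333
17200 = 598000/(1 + 37.33333·e^(−r·3)) → e^(−3r) = (34.76744 − 1)/37.33333 = 0.904485
r = −ln(0.904485)/3 = 0.10039/3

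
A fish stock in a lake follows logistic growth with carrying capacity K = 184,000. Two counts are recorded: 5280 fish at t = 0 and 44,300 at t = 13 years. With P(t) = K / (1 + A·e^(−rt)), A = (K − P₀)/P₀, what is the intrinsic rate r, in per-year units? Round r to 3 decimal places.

r ≈ 0.183 per year

A = (184000 − 5280)/5280 = 33.84848
44300 = 184000/(1 + 33.84848·e^(−r·13)) → e^(−13r) = (4.1535 − 1)/33.84848 = 0.093165
r = −ln(0.093165)/13 = 2.37338/13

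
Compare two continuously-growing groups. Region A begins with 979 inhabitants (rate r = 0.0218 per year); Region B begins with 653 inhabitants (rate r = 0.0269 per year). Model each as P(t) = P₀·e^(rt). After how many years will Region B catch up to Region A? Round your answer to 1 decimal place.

979·e^(0.0218t) = 653·e^(0.0269t)
979/653 = e^((0.0269 − 0.0218)t) → ln(1.49923) = 0.0051·t
t = 0.40495 / 0.0051

t ≈ 79.4 years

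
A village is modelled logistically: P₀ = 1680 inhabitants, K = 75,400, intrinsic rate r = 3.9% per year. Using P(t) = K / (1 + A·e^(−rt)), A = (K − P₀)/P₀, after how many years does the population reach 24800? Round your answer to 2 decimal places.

t ≈ 78.68 years

A = (75400 − 1680)/1680 = 43.88095
24800 = 75400/(1 + 43.88095·e^(−0.039t)) → 1 + 43.88095·e^(−0.039t) = 3.04032
e^(−0.039t) = 0.046497 → t = ln(21.50687)/0.039 = 3.06837/0.039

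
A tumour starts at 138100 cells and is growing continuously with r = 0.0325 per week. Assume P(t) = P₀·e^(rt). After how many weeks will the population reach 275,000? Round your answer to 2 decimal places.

t ≈ 21.19 weeks

275000 = 138100 · e^(0.0325·t)
t = ln(275000/138100) / 0.0325 = ln(1.99131) / 0.0325 = 0.68879 / 0.0325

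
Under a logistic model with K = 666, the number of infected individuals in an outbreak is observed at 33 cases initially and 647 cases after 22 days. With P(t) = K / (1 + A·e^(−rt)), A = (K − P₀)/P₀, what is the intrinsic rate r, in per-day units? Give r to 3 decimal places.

r ≈ 0.295 per day

A = (666 − 33)/33 = 19.18182
647 = 666/(1 + 19.18182·e^(−r·22)) → e^(−22r) = (1.02937 − 1)/19.18182 = 0.001531
r = −ln(0.001531)/22 = 6.48187/22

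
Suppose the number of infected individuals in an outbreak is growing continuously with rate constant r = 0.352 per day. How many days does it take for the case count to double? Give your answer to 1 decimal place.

doubling time ≈ 2.0 days

doubling time = ln(2) / |r| = 0.69315 / 0.352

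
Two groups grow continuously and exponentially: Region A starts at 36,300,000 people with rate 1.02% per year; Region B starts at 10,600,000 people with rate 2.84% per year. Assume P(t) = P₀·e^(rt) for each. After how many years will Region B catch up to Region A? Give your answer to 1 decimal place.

36300000·e^(0.0102t) = 10600000·e^(0.0284t)
36300000/10600000 = e^((0.0284 − 0.0102)t) → ln(3.42453) = 0.0182·t
t = 1.23096 / 0.0182

t ≈ 67.6 years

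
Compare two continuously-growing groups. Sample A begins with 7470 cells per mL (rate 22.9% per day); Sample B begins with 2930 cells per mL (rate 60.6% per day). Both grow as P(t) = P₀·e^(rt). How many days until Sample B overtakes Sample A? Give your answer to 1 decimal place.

7470·e^(0.229t) = 2930·e^(0.606t)
7470/2930 = e^((0.606 − 0.229)t) → ln(2.54949) = 0.377·t
t = 0.93589 / 0.377

t ≈ 2.5 days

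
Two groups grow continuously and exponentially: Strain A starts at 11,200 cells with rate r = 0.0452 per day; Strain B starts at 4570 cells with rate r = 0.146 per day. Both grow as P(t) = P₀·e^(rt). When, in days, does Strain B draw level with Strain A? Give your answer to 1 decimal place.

t ≈ 8.9 days

11200·e^(0.0452t) = 4570·e^(0.146t)
11200/4570 = e^((0.146 − 0.0452)t) → ln(2.45077) = 0.1008·t
t = 0.8964 / 0.1008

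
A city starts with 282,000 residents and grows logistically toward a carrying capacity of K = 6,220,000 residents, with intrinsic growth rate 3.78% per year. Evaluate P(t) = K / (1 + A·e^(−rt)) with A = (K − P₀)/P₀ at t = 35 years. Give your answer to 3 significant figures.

A = (6220000 − 282000)/282000 = 21.05674
P(35) = 6220000 / (1 + 21.05674·e^(−0.0378·35)) = 6220000 / (1 + 21.05674·0.266335)
= 6220000 / 6.60815 ≈ 941262.18

≈ 941,000 residents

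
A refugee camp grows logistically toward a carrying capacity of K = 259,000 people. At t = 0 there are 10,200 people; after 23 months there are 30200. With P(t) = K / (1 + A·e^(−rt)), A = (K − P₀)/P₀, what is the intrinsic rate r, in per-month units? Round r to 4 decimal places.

r ≈ 0.0508 per month

A = (259000 − 10200)/10200 = 24.39216
30200 = 259000/(1 + 24.39216·e^(−r·23)) → e^(−23r) = (8.57616 − 1)/24.39216 = 0.310598
r = −ln(0.310598)/23 = 1.16926/23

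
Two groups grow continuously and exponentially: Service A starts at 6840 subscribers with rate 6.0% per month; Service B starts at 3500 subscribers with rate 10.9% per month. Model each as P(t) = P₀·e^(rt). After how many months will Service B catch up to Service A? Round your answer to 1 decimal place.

6840·e^(0.06t) = 3500·e^(0.109t)
6840/3500 = e^((0.109 − 0.06)t) → ln(1.95429) = 0.049·t
t = 0.67002 / 0.049

t ≈ 13.7 months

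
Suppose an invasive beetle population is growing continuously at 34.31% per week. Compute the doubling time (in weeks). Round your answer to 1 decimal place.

doubling time ≈ 2.0 weeks

doubling time = ln(2) / |r| = 0.69315 / 0.3431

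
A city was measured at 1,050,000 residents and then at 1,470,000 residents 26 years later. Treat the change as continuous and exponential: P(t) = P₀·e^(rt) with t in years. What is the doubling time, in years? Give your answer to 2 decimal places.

r = ln(1470000/1050000) / 26 = ln(1.4) / 26 ≈ 0.012941 per year
doubling time = ln 2 / |r| = 0.69315 / 0.012941

doubling time ≈ 53.56 years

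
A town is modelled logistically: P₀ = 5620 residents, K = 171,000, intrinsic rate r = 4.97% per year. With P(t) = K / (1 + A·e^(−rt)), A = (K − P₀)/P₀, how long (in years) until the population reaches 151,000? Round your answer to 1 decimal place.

A = (171000 − 5620)/5620 = 29.42705
151000 = 171000/(1 + 29.42705·e^(−0.0497t)) → 1 + 29.42705·e^(−0.0497t) = 1.13245
e^(−0.0497t) = 0.004501 → t = ln(222.1742)/0.0497 = 5.40346/0.0497

t ≈ 108.7 years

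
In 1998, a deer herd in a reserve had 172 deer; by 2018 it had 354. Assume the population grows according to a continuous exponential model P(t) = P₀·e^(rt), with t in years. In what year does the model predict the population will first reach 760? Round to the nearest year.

year 2039

r = ln(354/172) / 20 = 0.7218/20 ≈ 0.03609 per year
t = ln(760/172) / r = 1.48582/0.03609 ≈ 41.17 years after 1998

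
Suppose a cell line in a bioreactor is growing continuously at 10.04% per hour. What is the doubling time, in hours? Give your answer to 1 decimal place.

doubling time ≈ 6.9 hours

doubling time = ln(2) / |r| = 0.69315 / 0.1004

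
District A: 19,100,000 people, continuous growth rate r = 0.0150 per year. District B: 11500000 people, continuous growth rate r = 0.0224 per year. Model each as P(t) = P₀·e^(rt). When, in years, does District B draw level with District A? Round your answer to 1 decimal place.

t ≈ 68.6 years

19100000·e^(0.015t) = 11500000·e^(0.0224t)
19100000/11500000 = e^((0.0224 − 0.015)t) → ln(1.66087) = 0.0074·t
t = 0.50734 / 0.0074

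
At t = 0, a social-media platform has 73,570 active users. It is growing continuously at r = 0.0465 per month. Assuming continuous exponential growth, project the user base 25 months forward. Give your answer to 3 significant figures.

P(25) = 73570 · e^(0.0465·25) = 73570 · e^(1.1625)
= 73570 · 3.19792 ≈ 235270.83

≈ 235,000 active users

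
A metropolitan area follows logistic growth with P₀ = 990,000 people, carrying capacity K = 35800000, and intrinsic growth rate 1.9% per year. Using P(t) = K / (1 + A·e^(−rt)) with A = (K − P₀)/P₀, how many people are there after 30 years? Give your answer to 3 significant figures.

A = (35800000 − 990000)/990000 = 35.16162
P(30) = 35800000 / (1 + 35.16162·e^(−0.019·30)) = 35800000 / (1 + 35.16162·0.565525)
= 35800000 / 20.88479 ≈ 1714166.28

≈ 1,710,000 people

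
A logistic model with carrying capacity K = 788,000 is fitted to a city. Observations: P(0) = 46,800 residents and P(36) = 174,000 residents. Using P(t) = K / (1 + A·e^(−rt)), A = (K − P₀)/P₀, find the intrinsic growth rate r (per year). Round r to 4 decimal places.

A = (788000 − 46800)/46800 = 15.83761
174000 = 788000/(1 + 15.83761·e^(−r·36)) → e^(−36r) = (4.52874 − 1)/15.83761 = 0.222807
r = −ln(0.222807)/36 = 1.50145/36

r ≈ 0.0417 per year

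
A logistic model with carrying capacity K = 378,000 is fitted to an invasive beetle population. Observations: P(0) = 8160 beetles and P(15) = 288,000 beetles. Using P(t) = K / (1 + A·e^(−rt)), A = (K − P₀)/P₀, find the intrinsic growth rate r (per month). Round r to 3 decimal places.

A = (378000 − 8160)/8160 = 45.32353
288000 = 378000/(1 + 45.32353·e^(−r·15)) → e^(−15r) = (1.3125 − 1)/45.32353 = 0.006895
r = −ln(0.006895)/15 = 4.97698/15

r ≈ 0.332 per month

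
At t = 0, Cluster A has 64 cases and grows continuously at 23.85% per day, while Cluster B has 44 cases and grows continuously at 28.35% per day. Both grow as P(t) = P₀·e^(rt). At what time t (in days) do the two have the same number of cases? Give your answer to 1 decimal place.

t ≈ 8.3 days

64·e^(0.2385t) = 44·e^(0.2835t)
64/44 = e^((0.2835 − 0.2385)t) → ln(1.45455) = 0.045·t
t = 0.37469 / 0.045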